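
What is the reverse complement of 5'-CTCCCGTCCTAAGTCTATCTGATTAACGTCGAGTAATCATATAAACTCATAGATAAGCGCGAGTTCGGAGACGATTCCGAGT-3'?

Complement each base (A↔T, G↔C): GAGGGCAGGATTCAGATAGACTAATTGCAGCTCATTAGTATATTTGAGTATCTATTCGCGCTCAAGCCTCTGCTAAGGCTCA. Then reverse.

5′-ACTCGGAATCGTCTCCGAACTCGCGCTTATCTATGAGTTTATATGATTACTCGACGTTAATCAGATAGACTTAGGACGGGAG-3′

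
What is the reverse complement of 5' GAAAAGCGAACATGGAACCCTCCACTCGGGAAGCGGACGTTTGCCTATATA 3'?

Complement each base (A↔T, G↔C): CTTTTCGCTTGTACCTTGGGAGGTGAGCCCTTCGCCTGCAAACGGATATAT. Then reverse.

5'-TATATAGGCAAACGTCCGCTTCCCGAGTGGAGGGTTCCATGTTCGCTTTTC-3'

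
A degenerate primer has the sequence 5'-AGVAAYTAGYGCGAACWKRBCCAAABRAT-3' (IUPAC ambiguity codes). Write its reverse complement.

Standard pairs A↔T, G↔C; ambiguity codes pair R↔Y, K↔M, W↔W, B↔V. Complement (TCBTTRATCRCGCTTGWMYVGGTTTVYTA), then reverse for 5'→3'.

5'-ATYVTTTGGVYMWGTTCGCRCTARTTBCT-3'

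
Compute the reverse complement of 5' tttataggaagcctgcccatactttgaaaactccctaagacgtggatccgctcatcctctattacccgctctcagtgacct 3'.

Complement each base (A↔T, G↔C): AAATATCCTTCGGACGGGTATGAAACTTTTGAGGGATTCTGCACCTAGGCGAGTAGGAGATAATGGGCGAGAGTCACTGGA. Then reverse.

5'-AGGTCACTGAGAGCGGGTAATAGAGGATGAGCGGATCCACGTCTTAGGGAGTTTTCAAAGTATGGGCAGGCTTCCTATAAA-3'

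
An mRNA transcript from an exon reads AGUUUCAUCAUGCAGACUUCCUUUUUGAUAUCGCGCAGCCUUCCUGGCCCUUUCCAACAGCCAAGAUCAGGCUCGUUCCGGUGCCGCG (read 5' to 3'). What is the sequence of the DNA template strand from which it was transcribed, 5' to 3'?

5′-CGCGGCACCGGAACGAGCCTGATCTTGGCTGTTGGAAAGGGCCAGGAAGGCTGCGCGATATCAAAAAGGAAGTCTGCATGATGAAACT-3′

Replace U with T to get the coding DNA strand: AGTTTCATCATGCAGACTTCCTTTTTGATATCGCGCAGCCTTCCTGGCCCTTTCCAACAGCCAAGATCAGGCTCGTTCCGGTGCCGCG. The template strand is its reverse complement (complement TCAAAGTAGTACGTCTGAAGGAAAAACTATAGCGCGTCGGAAGGACCGGGAAAGGTTGTCGGTTCTAGTCCGAGCAAGGCCACGGCGC, then reverse).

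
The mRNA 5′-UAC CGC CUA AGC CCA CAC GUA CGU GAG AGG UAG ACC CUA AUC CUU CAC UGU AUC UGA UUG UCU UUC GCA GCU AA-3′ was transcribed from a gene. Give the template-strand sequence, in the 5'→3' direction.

5'-TTAGCTGCGAAAGACAATCAGATACAGTGAAGGATTAGGGTCTACCTCTCACGTACGTGTGGGCTTAGGCGGTA-3'

Replace U with T to get the coding DNA strand: TACCGCCTAAGCCCACACGTACGTGAGAGGTAGACCCTAATCCTTCACTGTATCTGATTGTCTTTCGCAGCTAA. The template strand is its reverse complement (complement ATGGCGGATTCGGGTGTGCATGCACTCTCCATCTGGGATTAGGAAGTGACATAGACTAACAGAAAGCGTCGATT, then reverse).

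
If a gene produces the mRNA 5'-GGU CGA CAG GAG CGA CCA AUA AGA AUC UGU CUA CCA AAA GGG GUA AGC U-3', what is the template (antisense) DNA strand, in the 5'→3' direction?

Replace U with T to get the coding DNA strand: GGTCGACAGGAGCGACCAATAAGAATCTGTCTACCAAAAGGGGTAAGCT. The template strand is its reverse complement (complement CCAGCTGTCCTCGCTGGTTATTCTTAGACAGATGGTTTTCCCCATTCGA, then reverse).

5'-AGCTTACCCCTTTTGGTAGACAGATTCTTATTGGTCGCTCCTGTCGACC-3'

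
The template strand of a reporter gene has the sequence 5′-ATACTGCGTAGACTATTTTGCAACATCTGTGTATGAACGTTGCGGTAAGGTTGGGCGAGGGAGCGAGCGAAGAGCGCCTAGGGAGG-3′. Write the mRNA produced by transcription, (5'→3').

The mRNA has the sequence of the coding strand (reverse complement of the template) with T→U. Reverse complement of ATACTGCGTAGACTATTTTGCAACATCTGTGTATGAACGTTGCGGTAAGGTTGGGCGAGGGAGCGAGCGAAGAGCGCCTAGGGAGG is CCTCCCTAGGCGCTCTTCGCTCGCTCCCTCGCCCAACCTTACCGCAACGTTCATACACAGATGTTGCAAAATAGTCTACGCAGTAT; then T→U.

5'-CCUCCCUAGGCGCUCUUCGCUCGCUCCCUCGCCCAACCUUACCGCAACGUUCAUACACAGAUGUUGCAAAAUAGUCUACGCAGUAU-3'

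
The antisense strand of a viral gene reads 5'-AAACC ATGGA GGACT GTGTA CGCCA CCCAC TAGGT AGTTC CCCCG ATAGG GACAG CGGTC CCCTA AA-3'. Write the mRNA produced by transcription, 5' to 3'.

5'-UUUAGGGGACCGCUGUCCCUAUCGGGGGAACUACCUAGUGGGUGGCGUACACAGUCCUCCAUGGUUU-3'

The mRNA has the sequence of the coding strand (reverse complement of the template) with T→U. Reverse complement of AAACCATGGAGGACTGTGTACGCCACCCACTAGGTAGTTCCCCCGATAGGGACAGCGGTCCCCTAAA is TTTAGGGGACCGCTGTCCCTATCGGGGGAACTACCTAGTGGGTGGCGTACACAGTCCTCCATGGTTT; then T→U.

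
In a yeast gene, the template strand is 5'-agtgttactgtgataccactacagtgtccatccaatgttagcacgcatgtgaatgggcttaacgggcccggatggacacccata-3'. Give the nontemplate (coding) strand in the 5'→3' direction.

The coding strand is complementary and antiparallel to the template: take the complement (A↔T, G↔C) and reverse.

5'-TATGGGTGTCCATCCGGGCCCGTTAAGCCCATTCACATGCGTGCTAACATTGGATGGACACTGTAGTGGTATCACAGTAACACT-3'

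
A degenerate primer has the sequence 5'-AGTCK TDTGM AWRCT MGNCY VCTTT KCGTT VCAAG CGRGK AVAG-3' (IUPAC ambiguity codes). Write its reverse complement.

Standard pairs A↔T, G↔C; ambiguity codes pair R↔Y, M↔K, W↔W, D↔H, V↔B, N↔N. Complement (TCAGMAHACKTWYGAKCNGRBGAAAMGCAABGTTCGCYCMTBTC), then reverse for 5'→3'.

5'-CTBTMCYCGCTTGBAACGMAAAGBRGNCKAGYWTKCAHAMGACT-3'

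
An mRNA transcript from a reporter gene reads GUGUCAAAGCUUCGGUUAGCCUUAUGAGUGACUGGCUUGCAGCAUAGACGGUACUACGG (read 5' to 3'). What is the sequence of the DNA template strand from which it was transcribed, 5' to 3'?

5'-CCGTAGTACCGTCTATGCTGCAAGCCAGTCACTCATAAGGCTAACCGAAGCTTTGACAC-3'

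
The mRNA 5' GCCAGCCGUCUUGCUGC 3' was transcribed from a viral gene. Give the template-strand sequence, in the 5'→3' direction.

Replace U with T to get the coding DNA strand: GCCAGCCGTCTTGCTGC. The template strand is its reverse complement (complement CGGTCGGCAGAACGACG, then reverse).

5'-GCAGCAAGACGGCTGGC-3'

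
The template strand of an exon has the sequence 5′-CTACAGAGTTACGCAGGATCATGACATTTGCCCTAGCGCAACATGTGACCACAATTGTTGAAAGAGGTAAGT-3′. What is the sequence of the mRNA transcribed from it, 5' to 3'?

RNA polymerase reads the template 3'→5' and synthesizes mRNA 5'→3' by base-pairing (A→U, T→A, G↔C). The complement of the template is GATGTCTCAATGCGTCCTAGTACTGTAAACGGGATCGCGTTGTACACTGGTGTTAACAACTTTCTCCATTCA; antiparallel, so 5'→3' the coding strand is ACTTACCTCTTTCAACAATTGTGGTCACATGTTGCGCTAGGGCAAATGTCATGATCCTGCGTAACTCTGTAG. Replace T with U for the mRNA.

5'-ACUUACCUCUUUCAACAAUUGUGGUCACAUGUUGCGCUAGGGCAAAUGUCAUGAUCCUGCGUAACUCUGUAG-3'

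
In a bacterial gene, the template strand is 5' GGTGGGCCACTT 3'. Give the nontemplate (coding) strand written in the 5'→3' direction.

5′-AAGTGGCCCACC-3′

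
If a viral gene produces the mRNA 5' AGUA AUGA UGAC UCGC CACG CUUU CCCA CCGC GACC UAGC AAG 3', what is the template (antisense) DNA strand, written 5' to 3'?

Replace U with T to get the coding DNA strand: AGTAATGATGACTCGCCACGCTTTCCCACCGCGACCTAGCAAG. The template strand is its reverse complement (complement TCATTACTACTGAGCGGTGCGAAAGGGTGGCGCTGGATCGTTC, then reverse).

5'-CTTGCTAGGTCGCGGTGGGAAAGCGTGGCGAGTCATCATTACT-3'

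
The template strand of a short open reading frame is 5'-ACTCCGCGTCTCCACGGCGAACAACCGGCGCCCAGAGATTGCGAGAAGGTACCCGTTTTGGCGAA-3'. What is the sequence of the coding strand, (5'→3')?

The coding strand is complementary and antiparallel to the template: take the complement (A↔T, G↔C) and reverse.

5'-TTCGCCAAAACGGGTACCTTCTCGCAATCTCTGGGCGCCGGTTGTTCGCCGTGGAGACGCGGAGT-3'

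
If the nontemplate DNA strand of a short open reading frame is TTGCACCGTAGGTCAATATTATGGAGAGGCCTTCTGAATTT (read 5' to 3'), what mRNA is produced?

The mRNA is synthesized from the template strand, so it matches the coding strand with T replaced by U.

5'-UUGCACCGUAGGUCAAUAUUAUGGAGAGGCCUUCUGAAUUU-3'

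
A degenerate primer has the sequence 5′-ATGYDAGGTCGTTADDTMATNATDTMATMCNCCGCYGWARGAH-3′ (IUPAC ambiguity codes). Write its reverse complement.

Standard pairs A↔T, G↔C; ambiguity codes pair R↔Y, M↔K, W↔W, D↔H, N↔N. Complement (TACRHTCCAGCAATHHAKTANTAHAKTAKGNGGCGRCWTYCTD), then reverse for 5'→3'.

5′-DTCYTWCRGCGGNGKATKAHATNATKAHHTAACGACCTHRCAT-3′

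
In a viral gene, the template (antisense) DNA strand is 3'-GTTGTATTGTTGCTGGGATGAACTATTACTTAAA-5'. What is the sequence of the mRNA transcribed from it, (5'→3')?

Reading the template 3'→5' as shown, RNA polymerase pairs each base (A→U, T→A, G↔C) to build mRNA 5'→3' directly.

5′-CAACAUAACAACGACCCUACUUGAUAAUGAAUUU-3′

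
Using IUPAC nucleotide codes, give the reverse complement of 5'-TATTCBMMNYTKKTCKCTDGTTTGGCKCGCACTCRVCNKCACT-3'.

Standard pairs A↔T, G↔C; ambiguity codes pair R↔Y, M↔K, B↔V, D↔H, N↔N. Complement (ATAAGVKKNRAMMAGMGAHCAAACCGMGCGTGAGYBGNMGTGA), then reverse for 5'→3'.

5'-AGTGMNGBYGAGTGCGMGCCAAACHAGMGAMMARNKKVGAATA-3'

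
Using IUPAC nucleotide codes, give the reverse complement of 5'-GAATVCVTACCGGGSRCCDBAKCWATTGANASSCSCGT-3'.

5'-ACGSGSSTNTCAATWGMTVHGGYSCCCGGTABGBATTC-3'

Standard pairs A↔T, G↔C; ambiguity codes pair R↔Y, K↔M, W↔W, S↔S, B↔V, D↔H, N↔N. Complement (CTTABGBATGGCCCSYGGHVTMGWTAACTNTSSGSGCA), then reverse for 5'→3'.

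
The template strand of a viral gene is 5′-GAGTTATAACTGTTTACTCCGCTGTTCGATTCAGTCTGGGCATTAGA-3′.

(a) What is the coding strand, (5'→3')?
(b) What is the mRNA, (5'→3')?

(a) 5'-TCTAATGCCCAGACTGAATCGAACAGCGGAGTAAACAGTTATAACTC-3'
(b) 5′-UCUAAUGCCCAGACUGAAUCGAACAGCGGAGUAAACAGUUAUAACUC-3′

(a) The coding strand is the reverse complement of the template: complement CTCAATATTGACAAATGAGGCGACAAGCTAAGTCAGACCCGTAATCT, then reverse.
(b) mRNA has the coding-strand sequence with T→U.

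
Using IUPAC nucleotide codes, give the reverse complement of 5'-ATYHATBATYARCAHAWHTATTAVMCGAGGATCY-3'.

5'-RGATCCTCGKBTAATADWTDTGYTRATVATDRAT-3'

Standard pairs A↔T, G↔C; ambiguity codes pair R↔Y, M↔K, W↔W, B↔V, H↔D. Complement (TARDTAVTARTYGTDTWDATAATBKGCTCCTAGR), then reverse for 5'→3'.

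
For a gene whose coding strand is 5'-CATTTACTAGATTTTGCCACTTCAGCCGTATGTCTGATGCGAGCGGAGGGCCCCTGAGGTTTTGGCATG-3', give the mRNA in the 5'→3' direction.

5′-CAUUUACUAGAUUUUGCCACUUCAGCCGUAUGUCUGAUGCGAGCGGAGGGCCCCUGAGGUUUUGGCAUG-3′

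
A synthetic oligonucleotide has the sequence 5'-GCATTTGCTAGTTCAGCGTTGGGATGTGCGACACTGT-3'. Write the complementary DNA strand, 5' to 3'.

5'-ACAGTGTCGCACATCCCAACGCTGAACTAGCAAATGC-3'

The complement of GCATTTGCTAGTTCAGCGTTGGGATGTGCGACACTGT is CGTAAACGATCAAGTCGCAACCCTACACGCTGTGACA (A↔T, G↔C). DNA strands are antiparallel, so the complementary strand runs 3'→5'; reversing gives the 5'→3' form.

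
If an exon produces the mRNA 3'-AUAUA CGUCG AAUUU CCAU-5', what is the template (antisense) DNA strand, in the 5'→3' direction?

Written 5'→3' the mRNA is UACCUUUAAGCUGCAUAUA, so the coding DNA strand is TACCTTTAAGCTGCATATA. The template is its reverse complement.

5′-TATATGCAGCTTAAAGGTA-3′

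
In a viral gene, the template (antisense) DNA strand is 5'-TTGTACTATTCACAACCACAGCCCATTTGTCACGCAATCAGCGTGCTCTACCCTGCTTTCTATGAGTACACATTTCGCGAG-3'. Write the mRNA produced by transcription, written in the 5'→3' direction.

5′-CUCGCGAAAUGUGUACUCAUAGAAAGCAGGGUAGAGCACGCUGAUUGCGUGACAAAUGGGCUGUGGUUGUGAAUAGUACAA-3′

RNA polymerase reads the template 3'→5' and synthesizes mRNA 5'→3' by base-pairing (A→U, T→A, G↔C). The complement of the template is AACATGATAAGTGTTGGTGTCGGGTAAACAGTGCGTTAGTCGCACGAGATGGGACGAAAGATACTCATGTGTAAAGCGCTC; antiparallel, so 5'→3' the coding strand is CTCGCGAAATGTGTACTCATAGAAAGCAGGGTAGAGCACGCTGATTGCGTGACAAATGGGCTGTGGTTGTGAATAGTACAA. Replace T with U for the mRNA.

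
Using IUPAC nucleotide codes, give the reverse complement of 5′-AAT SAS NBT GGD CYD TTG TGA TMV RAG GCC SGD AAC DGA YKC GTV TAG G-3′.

Standard pairs A↔T, G↔C; ambiguity codes pair R↔Y, M↔K, S↔S, B↔V, D↔H, N↔N. Complement (TTASTSNVACCHGRHAACACTAKBYTCCGGSCHTTGHCTRMGCABATCC), then reverse for 5'→3'.

5'-CCTABACGMRTCHGTTHCSGGCCTYBKATCACAAHRGHCCAVNSTSATT-3'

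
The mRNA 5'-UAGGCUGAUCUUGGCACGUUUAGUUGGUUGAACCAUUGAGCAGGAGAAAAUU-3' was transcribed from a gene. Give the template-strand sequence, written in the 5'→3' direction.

Replace U with T to get the coding DNA strand: TAGGCTGATCTTGGCACGTTTAGTTGGTTGAACCATTGAGCAGGAGAAAATT. The template strand is its reverse complement (complement ATCCGACTAGAACCGTGCAAATCAACCAACTTGGTAACTCGTCCTCTTTTAA, then reverse).

5'-AATTTTCTCCTGCTCAATGGTTCAACCAACTAAACGTGCCAAGATCAGCCTA-3'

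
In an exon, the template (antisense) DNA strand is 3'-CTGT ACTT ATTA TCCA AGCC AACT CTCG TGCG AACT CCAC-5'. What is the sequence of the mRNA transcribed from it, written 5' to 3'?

5'-GACAUGAAUAAUAGGUUCGGUUGAGAGCACGCUUGAGGUG-3'

Reading the template 3'→5' as shown, RNA polymerase pairs each base (A→U, T→A, G↔C) to build mRNA 5'→3' directly.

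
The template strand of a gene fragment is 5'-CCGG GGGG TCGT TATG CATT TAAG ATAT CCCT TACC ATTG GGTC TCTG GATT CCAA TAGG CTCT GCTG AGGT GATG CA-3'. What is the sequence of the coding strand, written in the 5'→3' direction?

5′-TGCATCACCTCAGCAGAGCCTATTGGAATCCAGAGACCCAATGGTAAGGGATATCTTAAATGCATAACGACCCCCCGG-3′

The coding strand is complementary and antiparallel to the template: take the complement (A↔T, G↔C) and reverse.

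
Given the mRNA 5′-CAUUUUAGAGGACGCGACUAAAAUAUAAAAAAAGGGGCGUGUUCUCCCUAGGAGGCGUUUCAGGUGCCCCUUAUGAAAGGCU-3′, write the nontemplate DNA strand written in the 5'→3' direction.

5'-CATTTTAGAGGACGCGACTAAAATATAAAAAAAGGGGCGTGTTCTCCCTAGGAGGCGTTTCAGGTGCCCCTTATGAAAGGCT-3'

The coding DNA strand has the same 5'→3' sequence as the mRNA with U replaced by T.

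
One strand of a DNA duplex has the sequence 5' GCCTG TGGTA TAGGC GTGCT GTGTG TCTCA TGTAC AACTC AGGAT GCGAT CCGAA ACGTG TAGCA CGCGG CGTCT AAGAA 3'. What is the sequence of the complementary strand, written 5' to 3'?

5'-TTCTTAGACGCCGCGTGCTACACGTTTCGGATCGCATCCTGAGTTGTACATGAGACACACAGCACGCCTATACCACAGGC-3'

Pairing A↔T and G↔C gives CGGACACCATATCCGCACGACACACAGAGTACATGTTGAGTCCTACGCTAGGCTTTGCACATCGTGCGCCGCAGATTCTT, running 3'→5'. Reverse for the 5'→3' convention.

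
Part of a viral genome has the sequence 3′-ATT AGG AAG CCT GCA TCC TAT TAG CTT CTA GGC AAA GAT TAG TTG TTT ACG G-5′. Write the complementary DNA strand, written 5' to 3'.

The strand is given 3'→5', so its complement runs 5'→3' in the same left-to-right order: pair each base A↔T, G↔C.

5'-TAATCCTTCGGACGTAGGATAATCGAAGATCCGTTTCTAATCAACAAATGCC-3'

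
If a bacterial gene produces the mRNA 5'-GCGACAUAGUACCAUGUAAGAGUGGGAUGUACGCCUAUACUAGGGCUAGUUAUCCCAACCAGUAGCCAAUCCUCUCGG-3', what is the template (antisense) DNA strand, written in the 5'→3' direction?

5'-CCGAGAGGATTGGCTACTGGTTGGGATAACTAGCCCTAGTATAGGCGTACATCCCACTCTTACATGGTACTATGTCGC-3'

Replace U with T to get the coding DNA strand: GCGACATAGTACCATGTAAGAGTGGGATGTACGCCTATACTAGGGCTAGTTATCCCAACCAGTAGCCAATCCTCTCGG. The template strand is its reverse complement (complement CGCTGTATCATGGTACATTCTCACCCTACATGCGGATATGATCCCGATCAATAGGGTTGGTCATCGGTTAGGAGAGCC, then reverse).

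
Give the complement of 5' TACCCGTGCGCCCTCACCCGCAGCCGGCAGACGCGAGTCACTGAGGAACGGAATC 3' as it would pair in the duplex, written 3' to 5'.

Base-pairing A↔T, G↔C gives the complement. The complementary strand is antiparallel, so paired with a 5'→3' strand it runs 3'→5'.

3'-ATGGGCACGCGGGAGTGGGCGTCGGCCGTCTGCGCTCAGTGACTCCTTGCCTTAG-5'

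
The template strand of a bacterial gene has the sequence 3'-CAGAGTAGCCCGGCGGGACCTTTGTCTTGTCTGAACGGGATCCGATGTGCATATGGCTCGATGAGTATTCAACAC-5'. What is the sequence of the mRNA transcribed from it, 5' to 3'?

Reading the template 3'→5' as shown, RNA polymerase pairs each base (A→U, T→A, G↔C) to build mRNA 5'→3' directly.

5'-GUCUCAUCGGGCCGCCCUGGAAACAGAACAGACUUGCCCUAGGCUACACGUAUACCGAGCUACUCAUAAGUUGUG-3'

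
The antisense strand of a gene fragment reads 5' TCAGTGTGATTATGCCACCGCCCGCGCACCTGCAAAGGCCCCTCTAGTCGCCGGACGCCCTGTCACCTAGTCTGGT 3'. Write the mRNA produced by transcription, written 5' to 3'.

The mRNA has the sequence of the coding strand (reverse complement of the template) with T→U. Reverse complement of TCAGTGTGATTATGCCACCGCCCGCGCACCTGCAAAGGCCCCTCTAGTCGCCGGACGCCCTGTCACCTAGTCTGGT is ACCAGACTAGGTGACAGGGCGTCCGGCGACTAGAGGGGCCTTTGCAGGTGCGCGGGCGGTGGCATAATCACACTGA; then T→U.

5'-ACCAGACUAGGUGACAGGGCGUCCGGCGACUAGAGGGGCCUUUGCAGGUGCGCGGGCGGUGGCAUAAUCACACUGA-3'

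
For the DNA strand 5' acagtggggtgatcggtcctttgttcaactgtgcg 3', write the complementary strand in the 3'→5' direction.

3′-TGTCACCCCACTAGCCAGGAAACAAGTTGACACGC-5′

Base-pairing A↔T, G↔C gives the complement. The complementary strand is antiparallel, so paired with a 5'→3' strand it runs 3'→5'.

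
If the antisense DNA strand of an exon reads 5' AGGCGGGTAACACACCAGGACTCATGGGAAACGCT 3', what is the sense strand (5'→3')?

The coding strand is complementary and antiparallel to the template: take the complement (A↔T, G↔C) and reverse.

5′-AGCGTTTCCCATGAGTCCTGGTGTGTTACCCGCCT-3′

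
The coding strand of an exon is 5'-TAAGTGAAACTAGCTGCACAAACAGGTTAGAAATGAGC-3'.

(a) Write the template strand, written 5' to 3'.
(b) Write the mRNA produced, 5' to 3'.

(a) 5'-GCTCATTTCTAACCTGTTTGTGCAGCTAGTTTCACTTA-3'
(b) 5'-UAAGUGAAACUAGCUGCACAAACAGGUUAGAAAUGAGC-3'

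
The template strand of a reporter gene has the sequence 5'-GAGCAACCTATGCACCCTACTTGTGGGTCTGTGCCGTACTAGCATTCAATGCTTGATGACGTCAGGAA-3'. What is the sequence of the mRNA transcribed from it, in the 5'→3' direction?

5'-UUCCUGACGUCAUCAAGCAUUGAAUGCUAGUACGGCACAGACCCACAAGUAGGGUGCAUAGGUUGCUC-3'

The mRNA has the sequence of the coding strand (reverse complement of the template) with T→U. Reverse complement of GAGCAACCTATGCACCCTACTTGTGGGTCTGTGCCGTACTAGCATTCAATGCTTGATGACGTCAGGAA is TTCCTGACGTCATCAAGCATTGAATGCTAGTACGGCACAGACCCACAAGTAGGGTGCATAGGTTGCTC; then T→U.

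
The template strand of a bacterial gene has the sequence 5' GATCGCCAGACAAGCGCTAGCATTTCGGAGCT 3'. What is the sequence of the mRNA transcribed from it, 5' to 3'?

5′-AGCUCCGAAAUGCUAGCGCUUGUCUGGCGAUC-3′

The mRNA has the sequence of the coding strand (reverse complement of the template) with T→U. Reverse complement of GATCGCCAGACAAGCGCTAGCATTTCGGAGCT is AGCTCCGAAATGCTAGCGCTTGTCTGGCGATC; then T→U.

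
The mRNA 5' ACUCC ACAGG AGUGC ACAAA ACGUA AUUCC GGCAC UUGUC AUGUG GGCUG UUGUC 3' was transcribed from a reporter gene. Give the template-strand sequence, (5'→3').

Replace U with T to get the coding DNA strand: ACTCCACAGGAGTGCACAAAACGTAATTCCGGCACTTGTCATGTGGGCTGTTGTC. The template strand is its reverse complement (complement TGAGGTGTCCTCACGTGTTTTGCATTAAGGCCGTGAACAGTACACCCGACAACAG, then reverse).

5'-GACAACAGCCCACATGACAAGTGCCGGAATTACGTTTTGTGCACTCCTGTGGAGT-3'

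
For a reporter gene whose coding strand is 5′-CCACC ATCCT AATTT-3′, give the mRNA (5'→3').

5′-CCACCAUCCUAAUUU-3′

The mRNA is synthesized from the template strand, so it matches the coding strand with T replaced by U.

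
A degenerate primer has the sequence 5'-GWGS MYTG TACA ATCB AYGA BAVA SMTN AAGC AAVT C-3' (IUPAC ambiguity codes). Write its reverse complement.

5'-GABTTGCTTNAKSTBTVTCRTVGATTGTACARKSCWC-3'

Standard pairs A↔T, G↔C; ambiguity codes pair Y↔R, M↔K, W↔W, S↔S, B↔V, N↔N. Complement (CWCSKRACATGTTAGVTRCTVTBTSKANTTCGTTBAG), then reverse for 5'→3'.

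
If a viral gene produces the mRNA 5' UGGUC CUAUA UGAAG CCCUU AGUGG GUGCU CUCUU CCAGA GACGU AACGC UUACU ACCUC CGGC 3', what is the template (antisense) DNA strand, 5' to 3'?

5'-GCCGGAGGTAGTAAGCGTTACGTCTCTGGAAGAGAGCACCCACTAAGGGCTTCATATAGGACCA-3'

Replace U with T to get the coding DNA strand: TGGTCCTATATGAAGCCCTTAGTGGGTGCTCTCTTCCAGAGACGTAACGCTTACTACCTCCGGC. The template strand is its reverse complement (complement ACCAGGATATACTTCGGGAATCACCCACGAGAGAAGGTCTCTGCATTGCGAATGATGGAGGCCG, then reverse).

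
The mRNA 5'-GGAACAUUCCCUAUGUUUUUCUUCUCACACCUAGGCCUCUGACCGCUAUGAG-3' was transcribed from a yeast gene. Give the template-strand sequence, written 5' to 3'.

5'-CTCATAGCGGTCAGAGGCCTAGGTGTGAGAAGAAAAACATAGGGAATGTTCC-3'

Replace U with T to get the coding DNA strand: GGAACATTCCCTATGTTTTTCTTCTCACACCTAGGCCTCTGACCGCTATGAG. The template strand is its reverse complement (complement CCTTGTAAGGGATACAAAAAGAAGAGTGTGGATCCGGAGACTGGCGATACTC, then reverse).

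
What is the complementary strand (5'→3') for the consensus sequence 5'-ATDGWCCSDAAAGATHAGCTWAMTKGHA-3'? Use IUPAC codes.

Standard pairs A↔T, G↔C; ambiguity codes pair M↔K, W↔W, S↔S, D↔H. Complement (TAHCWGGSHTTTCTADTCGAWTKAMCDT), then reverse for 5'→3'.

5′-TDCMAKTWAGCTDATCTTTHSGGWCHAT-3′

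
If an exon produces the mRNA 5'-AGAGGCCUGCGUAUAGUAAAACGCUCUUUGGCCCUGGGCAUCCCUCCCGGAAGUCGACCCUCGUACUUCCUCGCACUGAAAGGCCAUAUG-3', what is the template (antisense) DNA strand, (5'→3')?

5′-CATATGGCCTTTCAGTGCGAGGAAGTACGAGGGTCGACTTCCGGGAGGGATGCCCAGGGCCAAAGAGCGTTTTACTATACGCAGGCCTCT-3′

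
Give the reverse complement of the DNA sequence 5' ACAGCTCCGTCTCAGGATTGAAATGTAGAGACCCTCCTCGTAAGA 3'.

Complement each base (A↔T, G↔C): TGTCGAGGCAGAGTCCTAACTTTACATCTCTGGGAGGAGCATTCT. Then reverse.

5'-TCTTACGAGGAGGGTCTCTACATTTCAATCCTGAGACGGAGCTGT-3'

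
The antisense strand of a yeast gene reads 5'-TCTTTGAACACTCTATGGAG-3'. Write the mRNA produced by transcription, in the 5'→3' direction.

5'-CUCCAUAGAGUGUUCAAAGA-3'

RNA polymerase reads the template 3'→5' and synthesizes mRNA 5'→3' by base-pairing (A→U, T→A, G↔C). The complement of the template is AGAAACTTGTGAGATACCTC; antiparallel, so 5'→3' the coding strand is CTCCATAGAGTGTTCAAAGA. Replace T with U for the mRNA.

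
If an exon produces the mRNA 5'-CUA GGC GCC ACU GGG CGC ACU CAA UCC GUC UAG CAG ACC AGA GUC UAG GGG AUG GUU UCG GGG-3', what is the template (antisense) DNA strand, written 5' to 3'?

Replace U with T to get the coding DNA strand: CTAGGCGCCACTGGGCGCACTCAATCCGTCTAGCAGACCAGAGTCTAGGGGATGGTTTCGGGG. The template strand is its reverse complement (complement GATCCGCGGTGACCCGCGTGAGTTAGGCAGATCGTCTGGTCTCAGATCCCCTACCAAAGCCCC, then reverse).

5′-CCCCGAAACCATCCCCTAGACTCTGGTCTGCTAGACGGATTGAGTGCGCCCAGTGGCGCCTAG-3′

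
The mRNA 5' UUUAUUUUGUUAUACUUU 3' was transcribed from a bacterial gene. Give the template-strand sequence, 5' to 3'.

5'-AAAGTATAACAAAATAAA-3'

Replace U with T to get the coding DNA strand: TTTATTTTGTTATACTTT. The template strand is its reverse complement (complement AAATAAAACAATATGAAA, then reverse).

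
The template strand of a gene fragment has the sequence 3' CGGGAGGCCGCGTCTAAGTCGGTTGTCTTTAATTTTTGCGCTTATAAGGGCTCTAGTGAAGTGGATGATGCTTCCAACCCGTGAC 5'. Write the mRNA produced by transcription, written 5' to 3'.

Reading the template 3'→5' as shown, RNA polymerase pairs each base (A→U, T→A, G↔C) to build mRNA 5'→3' directly.

5'-GCCCUCCGGCGCAGAUUCAGCCAACAGAAAUUAAAAACGCGAAUAUUCCCGAGAUCACUUCACCUACUACGAAGGUUGGGCACUG-3'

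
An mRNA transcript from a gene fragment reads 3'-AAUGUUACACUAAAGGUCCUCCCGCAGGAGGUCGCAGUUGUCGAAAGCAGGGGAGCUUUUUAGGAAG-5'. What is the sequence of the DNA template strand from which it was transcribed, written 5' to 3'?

5'-TTACAATGTGATTTCCAGGAGGGCGTCCTCCAGCGTCAACAGCTTTCGTCCCCTCGAAAAATCCTTC-3'

Written 5'→3' the mRNA is GAAGGAUUUUUCGAGGGGACGAAAGCUGUUGACGCUGGAGGACGCCCUCCUGGAAAUCACAUUGUAA, so the coding DNA strand is GAAGGATTTTTCGAGGGGACGAAAGCTGTTGACGCTGGAGGACGCCCTCCTGGAAATCACATTGTAA. The template is its reverse complement.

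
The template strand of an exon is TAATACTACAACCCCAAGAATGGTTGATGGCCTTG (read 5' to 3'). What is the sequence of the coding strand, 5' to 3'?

The coding strand is complementary and antiparallel to the template: take the complement (A↔T, G↔C) and reverse.

5′-CAAGGCCATCAACCATTCTTGGGGTTGTAGTATTA-3′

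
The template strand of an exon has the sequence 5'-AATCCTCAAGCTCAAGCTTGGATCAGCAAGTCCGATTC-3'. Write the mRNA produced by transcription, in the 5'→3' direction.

5'-GAAUCGGACUUGCUGAUCCAAGCUUGAGCUUGAGGAUU-3'

RNA polymerase reads the template 3'→5' and synthesizes mRNA 5'→3' by base-pairing (A→U, T→A, G↔C). The complement of the template is TTAGGAGTTCGAGTTCGAACCTAGTCGTTCAGGCTAAG; antiparallel, so 5'→3' the coding strand is GAATCGGACTTGCTGATCCAAGCTTGAGCTTGAGGATT. Replace T with U for the mRNA.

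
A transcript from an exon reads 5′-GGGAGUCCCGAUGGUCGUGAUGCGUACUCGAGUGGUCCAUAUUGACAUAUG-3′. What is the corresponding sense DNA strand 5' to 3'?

The coding DNA strand has the same 5'→3' sequence as the mRNA with U replaced by T.

5′-GGGAGTCCCGATGGTCGTGATGCGTACTCGAGTGGTCCATATTGACATATG-3′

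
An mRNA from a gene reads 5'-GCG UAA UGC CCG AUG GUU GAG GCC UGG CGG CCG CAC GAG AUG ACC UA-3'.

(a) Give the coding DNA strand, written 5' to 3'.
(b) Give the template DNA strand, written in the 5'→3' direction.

(a) 5'-GCGTAATGCCCGATGGTTGAGGCCTGGCGGCCGCACGAGATGACCTA-3'
(b) 5′-TAGGTCATCTCGTGCGGCCGCCAGGCCTCAACCATCGGGCATTACGC-3′

(a) The coding strand matches the mRNA with U→T.
(b) The template strand is the reverse complement of the coding strand.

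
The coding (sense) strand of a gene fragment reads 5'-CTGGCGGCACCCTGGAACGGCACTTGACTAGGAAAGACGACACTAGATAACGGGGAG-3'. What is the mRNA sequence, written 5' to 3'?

5'-CUGGCGGCACCCUGGAACGGCACUUGACUAGGAAAGACGACACUAGAUAACGGGGAG-3'

mRNA has the coding-strand sequence with U in place of T.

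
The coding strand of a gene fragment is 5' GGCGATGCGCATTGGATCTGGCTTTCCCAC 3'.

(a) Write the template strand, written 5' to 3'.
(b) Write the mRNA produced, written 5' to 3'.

(a) 5'-GTGGGAAAGCCAGATCCAATGCGCATCGCC-3'
(b) 5'-GGCGAUGCGCAUUGGAUCUGGCUUUCCCAC-3'

(a) The template strand is the reverse complement of the coding strand: complement CCGCTACGCGTAACCTAGACCGAAAGGGTG, then reverse.
(b) mRNA matches the coding strand with T→U.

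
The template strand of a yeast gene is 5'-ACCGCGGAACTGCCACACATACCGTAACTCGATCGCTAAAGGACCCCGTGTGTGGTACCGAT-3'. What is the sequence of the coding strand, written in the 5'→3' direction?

The coding strand is complementary and antiparallel to the template: take the complement (A↔T, G↔C) and reverse.

5'-ATCGGTACCACACACGGGGTCCTTTAGCGATCGAGTTACGGTATGTGTGGCAGTTCCGCGGT-3'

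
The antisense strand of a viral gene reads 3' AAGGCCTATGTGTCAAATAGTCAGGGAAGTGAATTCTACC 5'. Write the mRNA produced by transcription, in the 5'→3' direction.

5'-UUCCGGAUACACAGUUUAUCAGUCCCUUCACUUAAGAUGG-3'

Reading the template 3'→5' as shown, RNA polymerase pairs each base (A→U, T→A, G↔C) to build mRNA 5'→3' directly.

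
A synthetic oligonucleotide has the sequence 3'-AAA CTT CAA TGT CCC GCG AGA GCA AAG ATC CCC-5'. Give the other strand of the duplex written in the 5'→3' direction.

5′-TTTGAAGTTACAGGGCGCTCTCGTTTCTAGGGG-3′

The strand is given 3'→5', so its complement runs 5'→3' in the same left-to-right order: pair each base A↔T, G↔C.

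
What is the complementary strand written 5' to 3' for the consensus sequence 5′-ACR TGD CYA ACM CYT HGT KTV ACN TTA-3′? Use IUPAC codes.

5′-TAANGTBAMACDARGKGTTRGHCAYGT-3′

Standard pairs A↔T, G↔C; ambiguity codes pair R↔Y, M↔K, D↔H, V↔B, N↔N. Complement (TGYACHGRTTGKGRADCAMABTGNAAT), then reverse for 5'→3'.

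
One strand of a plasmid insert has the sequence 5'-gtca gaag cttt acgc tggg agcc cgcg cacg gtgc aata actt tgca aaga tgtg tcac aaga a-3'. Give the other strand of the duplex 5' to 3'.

5'-TTCTTGTGACACATCTTTGCAAAGTTATTGCACCGTGCGCGGGCTCCCAGCGTAAAGCTTCTGAC-3'

Pairing A↔T and G↔C gives CAGTCTTCGAAATGCGACCCTCGGGCGCGTGCCACGTTATTGAAACGTTTCTACACAGTGTTCTT, running 3'→5'. Reverse for the 5'→3' convention.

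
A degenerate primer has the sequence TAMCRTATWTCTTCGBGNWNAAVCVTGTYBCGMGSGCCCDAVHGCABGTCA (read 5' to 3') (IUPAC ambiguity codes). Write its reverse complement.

5'-TGACVTGCDBTHGGGCSCKCGVRACABGBTTNWNCVCGAAGAWATAYGKTA-3'

Standard pairs A↔T, G↔C; ambiguity codes pair R↔Y, M↔K, W↔W, S↔S, B↔V, D↔H, N↔N. Complement (ATKGYATAWAGAAGCVCNWNTTBGBACARVGCKCSCGGGHTBDCGTVCAGT), then reverse for 5'→3'.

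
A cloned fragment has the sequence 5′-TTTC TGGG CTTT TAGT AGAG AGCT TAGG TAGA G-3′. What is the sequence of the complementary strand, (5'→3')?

The complement of TTTCTGGGCTTTTAGTAGAGAGCTTAGGTAGAG is AAAGACCCGAAAATCATCTCTCGAATCCATCTC (A↔T, G↔C). DNA strands are antiparallel, so the complementary strand runs 3'→5'; reversing gives the 5'→3' form.

5'-CTCTACCTAAGCTCTCTACTAAAAGCCCAGAAA-3'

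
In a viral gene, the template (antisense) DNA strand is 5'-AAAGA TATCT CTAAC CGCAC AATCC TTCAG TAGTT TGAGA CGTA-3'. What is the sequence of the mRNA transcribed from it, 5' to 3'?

RNA polymerase reads the template 3'→5' and synthesizes mRNA 5'→3' by base-pairing (A→U, T→A, G↔C). The complement of the template is TTTCTATAGAGATTGGCGTGTTAGGAAGTCATCAAACTCTGCAT; antiparallel, so 5'→3' the coding strand is TACGTCTCAAACTACTGAAGGATTGTGCGGTTAGAGATATCTTT. Replace T with U for the mRNA.

5'-UACGUCUCAAACUACUGAAGGAUUGUGCGGUUAGAGAUAUCUUU-3'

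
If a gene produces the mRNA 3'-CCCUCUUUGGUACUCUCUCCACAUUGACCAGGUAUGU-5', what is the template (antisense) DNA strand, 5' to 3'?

Written 5'→3' the mRNA is UGUAUGGACCAGUUACACCUCUCUCAUGGUUUCUCCC, so the coding DNA strand is TGTATGGACCAGTTACACCTCTCTCATGGTTTCTCCC. The template is its reverse complement.

5′-GGGAGAAACCATGAGAGAGGTGTAACTGGTCCATACA-3′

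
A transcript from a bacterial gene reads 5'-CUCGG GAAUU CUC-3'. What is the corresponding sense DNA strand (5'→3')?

The coding DNA strand has the same 5'→3' sequence as the mRNA with U replaced by T.

5′-CTCGGGAATTCTC-3′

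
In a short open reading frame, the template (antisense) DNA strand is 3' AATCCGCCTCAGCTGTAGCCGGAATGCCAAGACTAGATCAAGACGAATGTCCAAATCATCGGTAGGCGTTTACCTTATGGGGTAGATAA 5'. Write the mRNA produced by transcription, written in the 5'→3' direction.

Reading the template 3'→5' as shown, RNA polymerase pairs each base (A→U, T→A, G↔C) to build mRNA 5'→3' directly.

5'-UUAGGCGGAGUCGACAUCGGCCUUACGGUUCUGAUCUAGUUCUGCUUACAGGUUUAGUAGCCAUCCGCAAAUGGAAUACCCCAUCUAUU-3'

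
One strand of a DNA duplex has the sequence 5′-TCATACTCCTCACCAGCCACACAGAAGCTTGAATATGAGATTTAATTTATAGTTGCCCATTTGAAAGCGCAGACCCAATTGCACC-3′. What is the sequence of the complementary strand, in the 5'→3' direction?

5′-GGTGCAATTGGGTCTGCGCTTTCAAATGGGCAACTATAAATTAAATCTCATATTCAAGCTTCTGTGTGGCTGGTGAGGAGTATGA-3′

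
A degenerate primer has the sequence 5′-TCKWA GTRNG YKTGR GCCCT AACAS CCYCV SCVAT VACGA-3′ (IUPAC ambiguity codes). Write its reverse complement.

Standard pairs A↔T, G↔C; ambiguity codes pair R↔Y, K↔M, W↔W, S↔S, V↔B, N↔N. Complement (AGMWTCAYNCRMACYCGGGATTGTSGGRGBSGBTABTGCT), then reverse for 5'→3'.

5'-TCGTBATBGSBGRGGSTGTTAGGGCYCAMRCNYACTWMGA-3'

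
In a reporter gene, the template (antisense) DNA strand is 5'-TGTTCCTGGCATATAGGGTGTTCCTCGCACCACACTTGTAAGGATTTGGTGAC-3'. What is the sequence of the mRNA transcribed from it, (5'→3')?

5'-GUCACCAAAUCCUUACAAGUGUGGUGCGAGGAACACCCUAUAUGCCAGGAACA-3'

RNA polymerase reads the template 3'→5' and synthesizes mRNA 5'→3' by base-pairing (A→U, T→A, G↔C). The complement of the template is ACAAGGACCGTATATCCCACAAGGAGCGTGGTGTGAACATTCCTAAACCACTG; antiparallel, so 5'→3' the coding strand is GTCACCAAATCCTTACAAGTGTGGTGCGAGGAACACCCTATATGCCAGGAACA. Replace T with U for the mRNA.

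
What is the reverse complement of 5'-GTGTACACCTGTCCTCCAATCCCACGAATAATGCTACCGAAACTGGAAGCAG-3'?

Complement each base (A↔T, G↔C): CACATGTGGACAGGAGGTTAGGGTGCTTATTACGATGGCTTTGACCTTCGTC. Then reverse.

5'-CTGCTTCCAGTTTCGGTAGCATTATTCGTGGGATTGGAGGACAGGTGTACAC-3'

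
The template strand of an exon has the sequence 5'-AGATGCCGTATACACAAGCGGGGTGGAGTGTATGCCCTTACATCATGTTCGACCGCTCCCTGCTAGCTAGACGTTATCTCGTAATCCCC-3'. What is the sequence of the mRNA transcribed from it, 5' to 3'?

5'-GGGGAUUACGAGAUAACGUCUAGCUAGCAGGGAGCGGUCGAACAUGAUGUAAGGGCAUACACUCCACCCCGCUUGUGUAUACGGCAUCU-3'

RNA polymerase reads the template 3'→5' and synthesizes mRNA 5'→3' by base-pairing (A→U, T→A, G↔C). The complement of the template is TCTACGGCATATGTGTTCGCCCCACCTCACATACGGGAATGTAGTACAAGCTGGCGAGGGACGATCGATCTGCAATAGAGCATTAGGGG; antiparallel, so 5'→3' the coding strand is GGGGATTACGAGATAACGTCTAGCTAGCAGGGAGCGGTCGAACATGATGTAAGGGCATACACTCCACCCCGCTTGTGTATACGGCATCT. Replace T with U for the mRNA.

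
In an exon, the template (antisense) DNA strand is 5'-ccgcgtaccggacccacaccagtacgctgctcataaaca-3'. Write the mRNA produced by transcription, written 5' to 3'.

RNA polymerase reads the template 3'→5' and synthesizes mRNA 5'→3' by base-pairing (A→U, T→A, G↔C). The complement of the template is GGCGCATGGCCTGGGTGTGGTCATGCGACGAGTATTTGT; antiparallel, so 5'→3' the coding strand is TGTTTATGAGCAGCGTACTGGTGTGGGTCCGGTACGCGG. Replace T with U for the mRNA.

5'-UGUUUAUGAGCAGCGUACUGGUGUGGGUCCGGUACGCGG-3'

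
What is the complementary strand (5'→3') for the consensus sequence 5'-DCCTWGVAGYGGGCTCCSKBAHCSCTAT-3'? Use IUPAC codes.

5'-ATAGSGDTVMSGGAGCCCRCTBCWAGGH-3'

Standard pairs A↔T, G↔C; ambiguity codes pair Y↔R, K↔M, W↔W, S↔S, B↔V, D↔H. Complement (HGGAWCBTCRCCCGAGGSMVTDGSGATA), then reverse for 5'→3'.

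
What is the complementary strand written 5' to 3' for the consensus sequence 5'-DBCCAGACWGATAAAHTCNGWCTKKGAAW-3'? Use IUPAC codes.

Standard pairs A↔T, G↔C; ambiguity codes pair K↔M, W↔W, B↔V, D↔H, N↔N. Complement (HVGGTCTGWCTATTTDAGNCWGAMMCTTW), then reverse for 5'→3'.

5'-WTTCMMAGWCNGADTTTATCWGTCTGGVH-3'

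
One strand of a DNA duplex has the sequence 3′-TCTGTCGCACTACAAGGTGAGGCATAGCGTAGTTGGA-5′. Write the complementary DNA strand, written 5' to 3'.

The strand is given 3'→5', so its complement runs 5'→3' in the same left-to-right order: pair each base A↔T, G↔C.

5'-AGACAGCGTGATGTTCCACTCCGTATCGCATCAACCT-3'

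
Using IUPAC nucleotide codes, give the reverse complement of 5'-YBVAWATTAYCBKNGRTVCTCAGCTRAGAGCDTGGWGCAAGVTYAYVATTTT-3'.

5′-AAAATBRTRABCTTGCWCCAHGCTCTYAGCTGAGBAYCNMVGRTAATWTBVR-3′

Standard pairs A↔T, G↔C; ambiguity codes pair R↔Y, K↔M, W↔W, B↔V, D↔H, N↔N. Complement (RVBTWTAATRGVMNCYABGAGTCGAYTCTCGHACCWCGTTCBARTRBTAAAA), then reverse for 5'→3'.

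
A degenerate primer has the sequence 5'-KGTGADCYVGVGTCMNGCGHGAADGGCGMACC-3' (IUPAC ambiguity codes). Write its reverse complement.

5'-GGTKCGCCHTTCDCGCNKGACBCBRGHTCACM-3'

Standard pairs A↔T, G↔C; ambiguity codes pair Y↔R, M↔K, D↔H, V↔B, N↔N. Complement (MCACTHGRBCBCAGKNCGCDCTTHCCGCKTGG), then reverse for 5'→3'.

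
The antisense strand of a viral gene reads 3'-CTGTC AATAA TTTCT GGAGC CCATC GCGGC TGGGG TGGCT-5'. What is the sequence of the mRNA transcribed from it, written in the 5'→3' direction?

Reading the template 3'→5' as shown, RNA polymerase pairs each base (A→U, T→A, G↔C) to build mRNA 5'→3' directly.

5'-GACAGUUAUUAAAGACCUCGGGUAGCGCCGACCCCACCGA-3'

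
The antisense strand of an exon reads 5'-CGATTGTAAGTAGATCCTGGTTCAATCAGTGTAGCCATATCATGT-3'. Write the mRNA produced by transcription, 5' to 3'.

RNA polymerase reads the template 3'→5' and synthesizes mRNA 5'→3' by base-pairing (A→U, T→A, G↔C). The complement of the template is GCTAACATTCATCTAGGACCAAGTTAGTCACATCGGTATAGTACA; antiparallel, so 5'→3' the coding strand is ACATGATATGGCTACACTGATTGAACCAGGATCTACTTACAATCG. Replace T with U for the mRNA.

5'-ACAUGAUAUGGCUACACUGAUUGAACCAGGAUCUACUUACAAUCG-3'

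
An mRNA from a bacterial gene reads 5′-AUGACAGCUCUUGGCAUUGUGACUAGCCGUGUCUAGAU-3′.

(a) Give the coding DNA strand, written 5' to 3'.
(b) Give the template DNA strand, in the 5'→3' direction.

(a) The coding strand matches the mRNA with U→T.
(b) The template strand is the reverse complement of the coding strand.

(a) 5'-ATGACAGCTCTTGGCATTGTGACTAGCCGTGTCTAGAT-3'
(b) 5'-ATCTAGACACGGCTAGTCACAATGCCAAGAGCTGTCAT-3'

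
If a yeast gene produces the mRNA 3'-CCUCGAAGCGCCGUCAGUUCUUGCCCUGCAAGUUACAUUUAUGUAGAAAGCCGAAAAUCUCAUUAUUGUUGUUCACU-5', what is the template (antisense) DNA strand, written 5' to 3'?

Written 5'→3' the mRNA is UCACUUGUUGUUAUUACUCUAAAAGCCGAAAGAUGUAUUUACAUUGAACGUCCCGUUCUUGACUGCCGCGAAGCUCC, so the coding DNA strand is TCACTTGTTGTTATTACTCTAAAAGCCGAAAGATGTATTTACATTGAACGTCCCGTTCTTGACTGCCGCGAAGCTCC. The template is its reverse complement.

5'-GGAGCTTCGCGGCAGTCAAGAACGGGACGTTCAATGTAAATACATCTTTCGGCTTTTAGAGTAATAACAACAAGTGA-3'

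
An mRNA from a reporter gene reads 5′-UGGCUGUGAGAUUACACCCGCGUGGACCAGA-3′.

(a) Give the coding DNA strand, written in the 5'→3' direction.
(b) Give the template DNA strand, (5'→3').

(a) 5'-TGGCTGTGAGATTACACCCGCGTGGACCAGA-3'
(b) 5'-TCTGGTCCACGCGGGTGTAATCTCACAGCCA-3'

(a) The coding strand matches the mRNA with U→T.
(b) The template strand is the reverse complement of the coding strand.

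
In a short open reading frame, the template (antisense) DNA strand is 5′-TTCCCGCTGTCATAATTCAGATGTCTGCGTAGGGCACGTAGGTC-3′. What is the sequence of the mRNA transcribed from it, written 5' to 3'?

5'-GACCUACGUGCCCUACGCAGACAUCUGAAUUAUGACAGCGGGAA-3'

The mRNA has the sequence of the coding strand (reverse complement of the template) with T→U. Reverse complement of TTCCCGCTGTCATAATTCAGATGTCTGCGTAGGGCACGTAGGTC is GACCTACGTGCCCTACGCAGACATCTGAATTATGACAGCGGGAA; then T→U.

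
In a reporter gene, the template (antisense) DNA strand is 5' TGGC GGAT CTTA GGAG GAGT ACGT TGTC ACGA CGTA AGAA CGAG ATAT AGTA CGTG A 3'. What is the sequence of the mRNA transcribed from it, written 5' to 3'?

The mRNA has the sequence of the coding strand (reverse complement of the template) with T→U. Reverse complement of TGGCGGATCTTAGGAGGAGTACGTTGTCACGACGTAAGAACGAGATATAGTACGTGA is TCACGTACTATATCTCGTTCTTACGTCGTGACAACGTACTCCTCCTAAGATCCGCCA; then T→U.

5′-UCACGUACUAUAUCUCGUUCUUACGUCGUGACAACGUACUCCUCCUAAGAUCCGCCA-3′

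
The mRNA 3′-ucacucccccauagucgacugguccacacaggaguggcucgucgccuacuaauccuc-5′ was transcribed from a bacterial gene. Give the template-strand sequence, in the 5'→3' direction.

Written 5'→3' the mRNA is CUCCUAAUCAUCCGCUGCUCGGUGAGGACACACCUGGUCAGCUGAUACCCCCUCACU, so the coding DNA strand is CTCCTAATCATCCGCTGCTCGGTGAGGACACACCTGGTCAGCTGATACCCCCTCACT. The template is its reverse complement.

5'-AGTGAGGGGGTATCAGCTGACCAGGTGTGTCCTCACCGAGCAGCGGATGATTAGGAG-3'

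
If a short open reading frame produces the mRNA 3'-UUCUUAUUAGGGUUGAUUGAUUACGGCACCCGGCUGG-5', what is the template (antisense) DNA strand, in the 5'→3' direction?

5'-AAGAATAATCCCAACTAACTAATGCCGTGGGCCGACC-3'

Written 5'→3' the mRNA is GGUCGGCCCACGGCAUUAGUUAGUUGGGAUUAUUCUU, so the coding DNA strand is GGTCGGCCCACGGCATTAGTTAGTTGGGATTATTCTT. The template is its reverse complement.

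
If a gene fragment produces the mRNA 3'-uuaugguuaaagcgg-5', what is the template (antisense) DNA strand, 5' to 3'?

Written 5'→3' the mRNA is GGCGAAAUUGGUAUU, so the coding DNA strand is GGCGAAATTGGTATT. The template is its reverse complement.

5'-AATACCAATTTCGCC-3'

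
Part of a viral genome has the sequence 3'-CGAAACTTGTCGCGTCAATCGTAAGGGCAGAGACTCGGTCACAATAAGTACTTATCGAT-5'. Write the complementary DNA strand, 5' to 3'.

The strand is given 3'→5', so its complement runs 5'→3' in the same left-to-right order: pair each base A↔T, G↔C.

5'-GCTTTGAACAGCGCAGTTAGCATTCCCGTCTCTGAGCCAGTGTTATTCATGAATAGCTA-3'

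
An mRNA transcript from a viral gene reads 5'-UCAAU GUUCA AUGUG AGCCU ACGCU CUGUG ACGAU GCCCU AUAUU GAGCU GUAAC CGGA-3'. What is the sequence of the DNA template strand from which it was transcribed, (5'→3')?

5′-TCCGGTTACAGCTCAATATAGGGCATCGTCACAGAGCGTAGGCTCACATTGAACATTGA-3′

Replace U with T to get the coding DNA strand: TCAATGTTCAATGTGAGCCTACGCTCTGTGACGATGCCCTATATTGAGCTGTAACCGGA. The template strand is its reverse complement (complement AGTTACAAGTTACACTCGGATGCGAGACACTGCTACGGGATATAACTCGACATTGGCCT, then reverse).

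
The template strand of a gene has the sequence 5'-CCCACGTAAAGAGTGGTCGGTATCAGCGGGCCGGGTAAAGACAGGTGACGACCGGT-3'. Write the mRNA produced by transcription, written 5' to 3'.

RNA polymerase reads the template 3'→5' and synthesizes mRNA 5'→3' by base-pairing (A→U, T→A, G↔C). The complement of the template is GGGTGCATTTCTCACCAGCCATAGTCGCCCGGCCCATTTCTGTCCACTGCTGGCCA; antiparallel, so 5'→3' the coding strand is ACCGGTCGTCACCTGTCTTTACCCGGCCCGCTGATACCGACCACTCTTTACGTGGG. Replace T with U for the mRNA.

5′-ACCGGUCGUCACCUGUCUUUACCCGGCCCGCUGAUACCGACCACUCUUUACGUGGG-3′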